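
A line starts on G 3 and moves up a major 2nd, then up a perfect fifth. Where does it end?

E 4

G3 up a major second → A3 (2 semitones).
Up a perfect fifth from A3: E4 (7 semitones up).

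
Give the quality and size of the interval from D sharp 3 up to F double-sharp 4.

D to F spans three letter names (D-E-F), plus an octave — that makes it a tenth of some quality.
Counting semitones, D#3→F##4 is 16, which is the major tenth.
(Equivalently, a compound major third: a major third plus an octave.)

major tenth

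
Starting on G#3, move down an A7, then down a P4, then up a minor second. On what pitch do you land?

Down an augmented seventh from G#3: Ab2 (12 semitones down).
Down a perfect fourth from Ab2: Eb2 (5 semitones down).
Eb2 up a minor second → Fb2 (1 semitone).

Fb2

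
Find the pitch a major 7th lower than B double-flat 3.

C double-flat 3

Counting seven letter names down from B lands on C.
A major seventh spans 11 semitones, so from Bbb3 the target pitch is Cbb3.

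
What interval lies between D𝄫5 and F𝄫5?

D to F spans three letter names (D-E-F), so the interval is some kind of third.
Dbb5 to Fbb5 is 3 semitones, a half step short of the major third (4), so this is minor.

minor third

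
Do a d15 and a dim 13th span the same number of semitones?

23 semitones (diminished fifteenth) vs 19 semitones (diminished thirteenth): not equal.

No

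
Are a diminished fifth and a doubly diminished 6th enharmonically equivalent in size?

A diminished fifth spans 6 semitones, and a doubly diminished sixth also spans 6 semitones — they're enharmonic.

Yes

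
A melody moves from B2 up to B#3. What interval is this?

augmented octave

B to B is the same letter name, plus an octave — that makes it an octave of some quality.
B2 to B#3 spans 13 semitones — one semitone wider than the perfect octave (12) — giving an augmented octave.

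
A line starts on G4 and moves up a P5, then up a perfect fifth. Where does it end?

A perfect fifth up from G4 is D5.
A perfect fifth up from D5 is A5.

A5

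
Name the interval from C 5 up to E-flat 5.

C to E spans three letter names (C-D-E), so the interval is some kind of third.
A major third would be 4 semitones, but C5 to Eb5 is 3 — one semitone narrower, making it a minor third.

minor third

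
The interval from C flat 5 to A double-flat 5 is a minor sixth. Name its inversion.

major 3rd

Interval numbers invert to sum to nine: 6 + 3 = 9, so a sixth inverts to a third.
And minor becomes major under inversion, so we get a major third.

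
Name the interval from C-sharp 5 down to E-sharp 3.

Descending from C#5 to E#3 is the same interval as ascending E#3 to C#5.
E to C spans six letter names (E-F-G-A-B-C), plus an octave, so the interval is some kind of thirteenth.
At 20 semitones, E#3→C#5 falls one short of a major thirteenth: minor.
(Equivalently, a compound minor sixth: a minor sixth plus an octave.)

m13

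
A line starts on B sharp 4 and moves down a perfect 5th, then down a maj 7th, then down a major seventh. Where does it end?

G 2

B#4 down a perfect fifth → E#4 (7 semitones).
Down a major seventh from E#4: F#3 (11 semitones down).
Down a major seventh from F#3: G2 (11 semitones down).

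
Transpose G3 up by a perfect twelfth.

The twelfth's letter: G up five letter names plus an octave → D.
Moving 19 semitones up from G3 (the size of a perfect twelfth) reaches D5.

D5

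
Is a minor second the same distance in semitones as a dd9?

No

A minor second spans 1 semitone; a doubly diminished ninth spans 11 semitones. They differ by 10.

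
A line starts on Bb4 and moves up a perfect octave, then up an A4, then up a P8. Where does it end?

Up a perfect octave from Bb4: Bb5 (12 semitones up).
Bb5 up an augmented fourth → E6 (6 semitones).
A perfect octave up from E6 is E7.

E7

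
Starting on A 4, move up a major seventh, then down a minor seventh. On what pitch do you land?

A major seventh up from A4 is G#5.
A minor seventh down from G#5 is A#4.

A sharp 4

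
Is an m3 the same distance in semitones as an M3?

No

A minor third spans 3 semitones; a major third spans 4 semitones. They differ by 1.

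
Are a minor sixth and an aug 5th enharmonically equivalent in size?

A minor sixth = 8 semitones = an augmented fifth; enharmonically equal.

Yes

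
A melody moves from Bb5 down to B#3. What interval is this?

Descending from Bb5 to B#3 is the same interval as ascending B#3 to Bb5.
B to B is the same letter name, plus 2 octaves — that makes it a fifteenth of some quality.
B#3 to Bb5 spans 22 semitones — two semitones narrower than the perfect fifteenth (24) — giving a doubly diminished fifteenth.
(Equivalently, a compound doubly diminished octave: a doubly diminished octave plus an octave.)

doubly diminished 15th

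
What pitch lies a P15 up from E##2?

E##4

For a fifteenth the letter name doesn't change: still E, two octaves up.
Moving 24 semitones up from E##2 (the size of a perfect fifteenth) reaches E##4.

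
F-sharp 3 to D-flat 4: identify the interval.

diminished sixth

F to D spans six letter names (F-G-A-B-C-D): a sixth.
A major sixth would be 9 semitones; F#3 to Db4 is 7, two semitones narrower, so the interval is diminished.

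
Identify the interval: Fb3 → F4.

augmented 8th

F to F is the same letter name, plus an octave — that makes it an octave of some quality.
A perfect octave would be 12 semitones; Fb3 to F4 is 13, one semitone wider, so the interval is augmented.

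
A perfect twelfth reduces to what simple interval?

P5

Each octave removed subtracts seven from the number: 12 − 7 = 5.
Quality carries through unchanged, so the simple form is a perfect fifth.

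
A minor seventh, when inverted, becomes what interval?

M2

The rule of nine gives the new number: 9 − 7 = 2, so a seventh becomes a second.
And minor becomes major under inversion, so we get a major second.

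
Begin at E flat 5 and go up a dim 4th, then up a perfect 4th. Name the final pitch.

Up a diminished fourth from Eb5: Abb5 (4 semitones up).
Up a perfect fourth from Abb5: Dbb6 (5 semitones up).

D double-flat 6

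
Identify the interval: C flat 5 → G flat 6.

C to G spans five letter names (C-D-E-F-G), plus an octave — that makes it a twelfth of some quality.
Cb5 to Gb6 is 19 semitones, matching the perfect twelfth exactly, so the quality is perfect.
(Equivalently, a compound perfect fifth: a perfect fifth plus an octave.)

perfect 12th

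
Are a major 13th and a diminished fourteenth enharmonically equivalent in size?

Yes

A major thirteenth = 21 semitones = a diminished fourteenth; enharmonically equal.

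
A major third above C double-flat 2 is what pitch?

E double-flat 2

Three letter names up from C: E.
Moving 4 semitones up from Cbb2 (the size of a major third) reaches Ebb2.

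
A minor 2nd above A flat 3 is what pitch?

The second takes the letter from A up to B.
Moving 1 semitone up from Ab3 (the size of a minor second) reaches Bbb3.

B double-flat 3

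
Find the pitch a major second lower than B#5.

The second takes the letter from B down to A.
A major second spans 2 semitones, so from B#5 the target pitch is A#5.

A#5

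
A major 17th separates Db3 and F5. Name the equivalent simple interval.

major third

Take out 2 octaves (14 from the number): 17 − 14 = 3.
Quality carries through unchanged, so the simple form is a major third.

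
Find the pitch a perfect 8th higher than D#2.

D#3

For an octave the letter name doesn't change: still D, an octave up.
A perfect octave spans 12 semitones, so from D#2 the target pitch is D#3.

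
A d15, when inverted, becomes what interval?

First reduce the compound diminished fifteenth to its simple form, a diminished octave.
Inverted interval numbers add to nine, so an octave pairs with a unison (8 + 1 = 9).
Quality inverts too: diminished becomes augmented. That makes the inversion an augmented unison.

augmented unison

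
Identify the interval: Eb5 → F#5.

E to F spans two letter names (E-F): a second.
A major second would be 2 semitones; Eb5 to F#5 is 3, one semitone wider, so the interval is augmented.

augmented second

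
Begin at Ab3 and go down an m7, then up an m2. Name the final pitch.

A minor seventh down from Ab3 is Bb2.
A minor second up from Bb2 is Cb3.

Cb3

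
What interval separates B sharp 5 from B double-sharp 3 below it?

diminished 15th

Descending from B#5 to B##3 is the same interval as ascending B##3 to B#5.
B to B is the same letter name, plus 2 octaves: a fifteenth.
A perfect fifteenth would be 24 semitones; B##3 to B#5 is 23, one semitone narrower, so the interval is diminished.
(Equivalently, a compound diminished octave: a diminished octave plus an octave.)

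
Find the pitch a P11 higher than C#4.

Four letters up from C (plus an octave) reaches F.
A perfect eleventh spans 17 semitones, so from C#4 the target pitch is F#5.

F#5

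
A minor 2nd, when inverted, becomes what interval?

The rule of nine gives the new number: 9 − 2 = 7, so a second becomes a seventh.
The quality also flips — minor becomes major — giving a major seventh.

major 7th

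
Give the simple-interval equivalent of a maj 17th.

Take out 2 octaves (14 from the number): 17 − 14 = 3.
So a major seventeenth is 2 octaves plus a major third. The quality is unchanged.

major third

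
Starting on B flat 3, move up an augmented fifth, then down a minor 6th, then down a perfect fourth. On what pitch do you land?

E sharp 3

Bb3 up an augmented fifth → F#4 (8 semitones).
F#4 down a minor sixth → A#3 (8 semitones).
Down a perfect fourth from A#3: E#3 (5 semitones down).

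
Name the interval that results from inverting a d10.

augmented 6th

First reduce the compound diminished tenth to its simple form, a diminished third.
Interval numbers invert to sum to nine: 3 + 6 = 9, so a third inverts to a sixth.
Quality inverts too: diminished becomes augmented. That makes the inversion an augmented sixth.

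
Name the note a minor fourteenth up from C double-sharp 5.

B sharp 6

Counting seven letter names plus an octave up from C lands on B.
A minor fourteenth is 22 semitones; 22 semitones up from C##5 gives B#6.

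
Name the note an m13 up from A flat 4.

F flat 6

The thirteenth's letter: A up six letter names plus an octave → F.
Moving 20 semitones up from Ab4 (the size of a minor thirteenth) reaches Fb6.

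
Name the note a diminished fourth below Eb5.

B4

Four letter names down from E: B.
Moving 4 semitones down from Eb5 (the size of a diminished fourth) reaches B4.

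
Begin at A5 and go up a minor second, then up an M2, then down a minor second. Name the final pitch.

A minor second up from A5 is Bb5.
A major second up from Bb5 is C6.
C6 down a minor second → B5 (1 semitone).

B5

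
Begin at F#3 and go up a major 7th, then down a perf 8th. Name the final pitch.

E#3

Up a major seventh from F#3: E#4 (11 semitones up).
E#4 down a perfect octave → E#3 (12 semitones).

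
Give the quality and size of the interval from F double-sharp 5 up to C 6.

F to C spans five letter names (F-G-A-B-C) — that makes it a fifth of some quality.
The perfect fifth is 7 semitones; here we have 5, two semitones narrower: doubly diminished.

dd5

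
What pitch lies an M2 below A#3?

G#3

Two letter names down from A: G.
A major second is 2 semitones; 2 semitones down from A#3 gives G#3.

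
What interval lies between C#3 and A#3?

major sixth

C to A spans six letter names (C-D-E-F-G-A), so the interval is some kind of sixth.
Counting semitones, C#3→A#3 is 9, which is the major sixth.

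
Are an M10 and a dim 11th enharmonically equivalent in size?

A major tenth spans 16 semitones, and a diminished eleventh also spans 16 semitones — they're enharmonic.

Yes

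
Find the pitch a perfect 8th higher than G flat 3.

G flat 4

An octave keeps the letter name G, an octave up from G.
Moving 12 semitones up from Gb3 (the size of a perfect octave) reaches Gb4.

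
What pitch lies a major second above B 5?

C sharp 6

The second takes the letter from B up to C.
A major second spans 2 semitones, so from B5 the target pitch is C#6.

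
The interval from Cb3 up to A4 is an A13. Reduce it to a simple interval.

augmented sixth

Take out an octave (7 from the number): 13 − 7 = 6.
That makes an augmented thirteenth a compound augmented sixth — an octave plus an augmented sixth.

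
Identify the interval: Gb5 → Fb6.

G to F spans seven letter names (G-A-B-C-D-E-F), so the interval is some kind of seventh.
A major seventh would be 11 semitones, but Gb5 to Fb6 is 10 — one semitone narrower, making it a minor seventh.

m7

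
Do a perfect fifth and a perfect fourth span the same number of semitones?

A perfect fifth spans 7 semitones; a perfect fourth spans 5 semitones. They differ by 2.

No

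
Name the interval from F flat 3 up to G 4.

F to G spans two letter names (F-G), plus an octave, so the interval is some kind of ninth.
A major ninth would be 14 semitones; Fb3 to G4 is 15, one semitone wider, so the interval is augmented.
(Equivalently, a compound augmented second: an augmented second plus an octave.)

augmented ninth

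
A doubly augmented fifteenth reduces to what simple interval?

AA8

Subtracting seven from the interval number removes an octave: 15 − 7 = 8.
That makes a doubly augmented fifteenth a compound doubly augmented octave — an octave plus a doubly augmented octave.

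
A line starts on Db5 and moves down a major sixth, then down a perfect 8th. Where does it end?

Db5 down a major sixth → Fb4 (9 semitones).
Down a perfect octave from Fb4: Fb3 (12 semitones down).

Fb3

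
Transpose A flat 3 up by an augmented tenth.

C sharp 5

The tenth's letter: A up three letter names plus an octave → C.
An augmented tenth is 17 semitones; 17 semitones up from Ab3 gives C#5.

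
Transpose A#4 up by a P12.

Counting five letter names plus an octave up from A lands on E.
A perfect twelfth is 19 semitones; 19 semitones up from A#4 gives E#6.

E#6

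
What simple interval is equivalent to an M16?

Each octave removed subtracts seven from the number: 16 − 14 = 2.
Quality carries through unchanged, so the simple form is a major second.

major 2nd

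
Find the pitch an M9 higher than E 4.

Two letters up from E (plus an octave) reaches F.
A major ninth is 14 semitones; 14 semitones up from E4 gives F#5.

F-sharp 5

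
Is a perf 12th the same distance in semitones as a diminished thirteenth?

Yes

A perfect twelfth = 19 semitones = a diminished thirteenth; enharmonically equal.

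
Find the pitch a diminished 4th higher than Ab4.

Counting four letter names up from A lands on D.
A diminished fourth spans 4 semitones, so from Ab4 the target pitch is Dbb5.

Dbb5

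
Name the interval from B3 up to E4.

B to E spans four letter names (B-C-D-E) — that makes it a fourth of some quality.
B3 to E4 is 5 semitones, matching the perfect fourth exactly, so the quality is perfect.

perfect fourth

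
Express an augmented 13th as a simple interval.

Take out an octave (7 from the number): 13 − 7 = 6.
Quality carries through unchanged, so the simple form is an augmented sixth.

augmented 6th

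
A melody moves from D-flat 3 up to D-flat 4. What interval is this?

perfect 8th

D to D is the same letter name, plus an octave: an octave.
Counting semitones, Db3→Db4 is 12, which is the perfect octave.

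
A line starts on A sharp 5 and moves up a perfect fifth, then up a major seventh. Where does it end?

D double-sharp 7

A perfect fifth up from A#5 is E#6.
A major seventh up from E#6 is D##7.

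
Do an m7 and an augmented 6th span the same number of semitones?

Yes

A minor seventh spans 10 semitones, and an augmented sixth also spans 10 semitones — they're enharmonic.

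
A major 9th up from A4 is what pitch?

B5

Two letters up from A (plus an octave) reaches B.
A major ninth spans 14 semitones, so from A4 the target pitch is B5.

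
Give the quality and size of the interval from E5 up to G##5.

E to G spans three letter names (E-F-G), so the interval is some kind of third.
A major third would be 4 semitones; E5 to G##5 is 5, one semitone wider, so the interval is augmented.

A3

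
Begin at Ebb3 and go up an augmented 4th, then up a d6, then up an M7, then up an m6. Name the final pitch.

An augmented fourth up from Ebb3 is Ab3.
Ab3 up a diminished sixth → Fbb4 (7 semitones).
Up a major seventh from Fbb4: Ebb5 (11 semitones up).
Up a minor sixth from Ebb5: Cbb6 (8 semitones up).

Cbb6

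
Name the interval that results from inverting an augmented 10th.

diminished sixth

First reduce the compound augmented tenth to its simple form, an augmented third.
Inverted interval numbers add to nine, so a third pairs with a sixth (3 + 6 = 9).
And augmented becomes diminished under inversion, so we get a diminished sixth.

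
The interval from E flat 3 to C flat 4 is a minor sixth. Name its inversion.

major 3rd

The rule of nine gives the new number: 9 − 6 = 3, so a sixth becomes a third.
And minor becomes major under inversion, so we get a major third.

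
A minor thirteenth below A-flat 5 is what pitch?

Six letters down from A (plus an octave) reaches C.
A minor thirteenth is 20 semitones; 20 semitones down from Ab5 gives C4.

C 4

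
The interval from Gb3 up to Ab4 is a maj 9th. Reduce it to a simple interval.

Take out an octave (7 from the number): 9 − 7 = 2.
Quality carries through unchanged, so the simple form is a major second.

major 2nd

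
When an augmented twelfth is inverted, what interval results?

First reduce the compound augmented twelfth to its simple form, an augmented fifth.
Inverted interval numbers add to nine, so a fifth pairs with a fourth (5 + 4 = 9).
The quality also flips — augmented becomes diminished — giving a diminished fourth.

diminished fourth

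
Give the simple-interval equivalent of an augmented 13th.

augmented 6th

Subtracting seven from the interval number removes an octave: 13 − 7 = 6.
That makes an augmented thirteenth a compound augmented sixth — an octave plus an augmented sixth.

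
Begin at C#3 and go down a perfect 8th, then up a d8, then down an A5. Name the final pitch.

C#3 down a perfect octave → C#2 (12 semitones).
Up a diminished octave from C#2: C3 (11 semitones up).
C3 down an augmented fifth → Fb2 (8 semitones).

Fb2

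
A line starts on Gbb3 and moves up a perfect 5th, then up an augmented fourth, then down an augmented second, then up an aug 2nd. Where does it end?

A perfect fifth up from Gbb3 is Dbb4.
An augmented fourth up from Dbb4 is Gb4.
Gb4 down an augmented second → Fbb4 (3 semitones).
An augmented second up from Fbb4 is Gb4.

Gb4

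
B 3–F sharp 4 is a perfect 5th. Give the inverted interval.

Inverted interval numbers add to nine, so a fifth pairs with a fourth (5 + 4 = 9).
The quality also flips — perfect stays perfect — giving a perfect fourth.

perfect fourth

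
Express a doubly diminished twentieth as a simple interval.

Each octave removed subtracts seven from the number: 20 − 14 = 6.
That makes a doubly diminished twentieth a compound doubly diminished sixth — 2 octaves plus a doubly diminished sixth.

doubly diminished 6th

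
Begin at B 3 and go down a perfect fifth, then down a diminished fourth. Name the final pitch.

B sharp 2

A perfect fifth down from B3 is E3.
E3 down a diminished fourth → B#2 (4 semitones).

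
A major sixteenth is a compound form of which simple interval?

Take out 2 octaves (14 from the number): 16 − 14 = 2.
That makes a major sixteenth a compound major second — 2 octaves plus a major second.

major 2nd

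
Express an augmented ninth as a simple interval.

Each octave removed subtracts seven from the number: 9 − 7 = 2.
That makes an augmented ninth a compound augmented second — an octave plus an augmented second.

A2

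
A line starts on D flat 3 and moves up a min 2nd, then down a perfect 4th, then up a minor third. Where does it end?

A minor second up from Db3 is Ebb3.
A perfect fourth down from Ebb3 is Bbb2.
Up a minor third from Bbb2: Dbb3 (3 semitones up).

D double-flat 3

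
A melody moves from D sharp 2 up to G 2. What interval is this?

D to G spans four letter names (D-E-F-G), so the interval is some kind of fourth.
D#2 to G2 spans 4 semitones — one semitone narrower than the perfect fourth (5) — giving a diminished fourth.

diminished fourth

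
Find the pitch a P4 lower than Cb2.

The fourth takes the letter from C down to G.
A perfect fourth is 5 semitones; 5 semitones down from Cb2 gives Gb1.

Gb1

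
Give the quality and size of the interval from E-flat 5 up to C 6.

M6

E to C spans six letter names (E-F-G-A-B-C): a sixth.
Counting semitones, Eb5→C6 is 9, which is the major sixth.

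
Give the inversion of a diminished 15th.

First reduce the compound diminished fifteenth to its simple form, a diminished octave.
Inverted interval numbers add to nine, so an octave pairs with a unison (8 + 1 = 9).
And diminished becomes augmented under inversion, so we get an augmented unison.

A1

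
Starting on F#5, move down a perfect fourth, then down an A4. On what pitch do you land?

G4

Down a perfect fourth from F#5: C#5 (5 semitones down).
An augmented fourth down from C#5 is G4.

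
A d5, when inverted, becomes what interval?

The rule of nine gives the new number: 9 − 5 = 4, so a fifth becomes a fourth.
The quality also flips — diminished becomes augmented — giving an augmented fourth.

augmented 4th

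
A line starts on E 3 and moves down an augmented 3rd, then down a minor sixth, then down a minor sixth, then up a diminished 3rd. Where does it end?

An augmented third down from E3 is Cb3.
Down a minor sixth from Cb3: Eb2 (8 semitones down).
A minor sixth down from Eb2 is G1.
Up a diminished third from G1: Bbb1 (2 semitones up).

B double-flat 1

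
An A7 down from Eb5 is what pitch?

Seven letter names down from E: F.
Moving 12 semitones down from Eb5 (the size of an augmented seventh) reaches Fbb4.

Fbb4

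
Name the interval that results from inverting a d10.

A6

First reduce the compound diminished tenth to its simple form, a diminished third.
Interval numbers invert to sum to nine: 3 + 6 = 9, so a third inverts to a sixth.
And diminished becomes augmented under inversion, so we get an augmented sixth.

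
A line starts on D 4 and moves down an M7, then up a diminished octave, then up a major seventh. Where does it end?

D flat 5

Down a major seventh from D4: Eb3 (11 semitones down).
Eb3 up a diminished octave → Ebb4 (11 semitones).
A major seventh up from Ebb4 is Db5.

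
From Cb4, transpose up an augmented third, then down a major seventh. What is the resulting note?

F3

Cb4 up an augmented third → E4 (5 semitones).
E4 down a major seventh → F3 (11 semitones).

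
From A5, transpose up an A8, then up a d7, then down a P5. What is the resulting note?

C7

Up an augmented octave from A5: A#6 (13 semitones up).
Up a diminished seventh from A#6: G7 (9 semitones up).
A perfect fifth down from G7 is C7.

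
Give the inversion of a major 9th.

minor 7th

First reduce the compound major ninth to its simple form, a major second.
Interval numbers invert to sum to nine: 2 + 7 = 9, so a second inverts to a seventh.
Quality inverts too: major becomes minor. That makes the inversion a minor seventh.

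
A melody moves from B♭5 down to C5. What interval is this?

minor 7th

Descending from Bb5 to C5 is the same interval as ascending C5 to Bb5.
C to B spans seven letter names (C-D-E-F-G-A-B): a seventh.
A major seventh would be 11 semitones, but C5 to Bb5 is 10 — one semitone narrower, making it a minor seventh.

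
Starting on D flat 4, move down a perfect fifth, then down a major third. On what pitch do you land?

E double-flat 3

Down a perfect fifth from Db4: Gb3 (7 semitones down).
A major third down from Gb3 is Ebb3.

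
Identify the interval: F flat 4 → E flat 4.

Descending from Fb4 to Eb4 is the same interval as ascending Eb4 to Fb4.
E to F spans two letter names (E-F): a second.
At 1 semitone, Eb4→Fb4 falls one short of a major second: minor.

m2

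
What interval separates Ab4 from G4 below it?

Descending from Ab4 to G4 is the same interval as ascending G4 to Ab4.
G to A spans two letter names (G-A): a second.
A major second would be 2 semitones, but G4 to Ab4 is 1 — one semitone narrower, making it a minor second.

minor 2nd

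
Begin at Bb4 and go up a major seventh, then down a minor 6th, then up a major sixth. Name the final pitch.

A#5

Bb4 up a major seventh → A5 (11 semitones).
A minor sixth down from A5 is C#5.
A major sixth up from C#5 is A#5.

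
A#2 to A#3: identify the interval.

perfect 8th

A to A is the same letter name, plus an octave — that makes it an octave of some quality.
A#2 to A#3 is 12 semitones, matching the perfect octave exactly, so the quality is perfect.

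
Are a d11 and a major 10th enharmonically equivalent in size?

A diminished eleventh spans 16 semitones, and a major tenth also spans 16 semitones — they're enharmonic.

Yes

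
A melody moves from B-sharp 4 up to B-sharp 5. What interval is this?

P8

B to B is the same letter name, plus an octave — that makes it an octave of some quality.
Counting semitones, B#4→B#5 is 12, which is the perfect octave.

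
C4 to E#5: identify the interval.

C to E spans three letter names (C-D-E), plus an octave — that makes it a tenth of some quality.
A major tenth would be 16 semitones; C4 to E#5 is 17, one semitone wider, so the interval is augmented.
(Equivalently, a compound augmented third: an augmented third plus an octave.)

A10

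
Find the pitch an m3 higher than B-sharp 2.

Counting three letter names up from B lands on D.
A minor third is 3 semitones; 3 semitones up from B#2 gives D#3.

D-sharp 3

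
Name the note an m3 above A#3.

The third takes the letter from A up to C.
A minor third spans 3 semitones, so from A#3 the target pitch is C#4.

C#4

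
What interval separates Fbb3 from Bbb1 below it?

diminished 12th

Descending from Fbb3 to Bbb1 is the same interval as ascending Bbb1 to Fbb3.
B to F spans five letter names (B-C-D-E-F), plus an octave, so the interval is some kind of twelfth.
A perfect twelfth would be 19 semitones; Bbb1 to Fbb3 is 18, one semitone narrower, so the interval is diminished.
(Equivalently, a compound diminished fifth: a diminished fifth plus an octave.)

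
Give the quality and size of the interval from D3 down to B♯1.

Descending from D3 to B#1 is the same interval as ascending B#1 to D3.
B to D spans three letter names (B-C-D), plus an octave: a tenth.
B#1 to D3 spans 14 semitones — two semitones narrower than the major tenth (16) — giving a diminished tenth.
(Equivalently, a compound diminished third: a diminished third plus an octave.)

diminished tenth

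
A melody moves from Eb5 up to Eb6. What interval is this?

E to E is the same letter name, plus an octave — that makes it an octave of some quality.
Eb5 to Eb6 is 12 semitones, matching the perfect octave exactly, so the quality is perfect.

perfect 8th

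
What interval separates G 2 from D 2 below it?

perfect 4th

Descending from G2 to D2 is the same interval as ascending D2 to G2.
D to G spans four letter names (D-E-F-G): a fourth.
The perfect fourth spans 5 semitones, and D2 to G2 is exactly 5 semitones — so this is a perfect fourth.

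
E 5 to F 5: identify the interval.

m2

E to F spans two letter names (E-F), so the interval is some kind of second.
A major second would be 2 semitones, but E5 to F5 is 1 — one semitone narrower, making it a minor second.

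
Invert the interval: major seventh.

minor 2nd

Interval numbers invert to sum to nine: 7 + 2 = 9, so a seventh inverts to a second.
The quality also flips — major becomes minor — giving a minor second.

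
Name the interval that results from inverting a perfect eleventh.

First reduce the compound perfect eleventh to its simple form, a perfect fourth.
Inverted interval numbers add to nine, so a fourth pairs with a fifth (4 + 5 = 9).
The quality also flips — perfect stays perfect — giving a perfect fifth.

perfect 5th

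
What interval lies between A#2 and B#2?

A to B spans two letter names (A-B): a second.
Counting semitones, A#2→B#2 is 2, which is the major second.

M2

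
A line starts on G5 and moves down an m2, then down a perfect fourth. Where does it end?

C#5

G5 down a minor second → F#5 (1 semitone).
Down a perfect fourth from F#5: C#5 (5 semitones down).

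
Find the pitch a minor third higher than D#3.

Three letter names up from D: F.
A minor third is 3 semitones; 3 semitones up from D#3 gives F#3.

F#3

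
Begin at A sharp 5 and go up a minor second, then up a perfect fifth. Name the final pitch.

Up a minor second from A#5: B5 (1 semitone up).
B5 up a perfect fifth → F#6 (7 semitones).

F sharp 6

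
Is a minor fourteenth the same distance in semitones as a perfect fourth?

No

22 semitones (minor fourteenth) vs 5 semitones (perfect fourth): not equal.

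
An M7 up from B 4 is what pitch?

A sharp 5

Seven letter names up from B: A.
A major seventh is 11 semitones; 11 semitones up from B4 gives A#5.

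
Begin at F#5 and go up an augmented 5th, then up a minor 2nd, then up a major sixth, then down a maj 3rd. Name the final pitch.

F#5 up an augmented fifth → C##6 (8 semitones).
Up a minor second from C##6: D#6 (1 semitone up).
Up a major sixth from D#6: B#6 (9 semitones up).
A major third down from B#6 is G#6.

G#6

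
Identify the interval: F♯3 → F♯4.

F to F is the same letter name, plus an octave: an octave.
Counting semitones, F#3→F#4 is 12, which is the perfect octave.

perfect 8th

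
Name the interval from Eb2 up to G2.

E to G spans three letter names (E-F-G), so the interval is some kind of third.
Eb2 to G2 is 4 semitones, matching the major third exactly, so the quality is major.

M3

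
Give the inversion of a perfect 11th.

First reduce the compound perfect eleventh to its simple form, a perfect fourth.
Interval numbers invert to sum to nine: 4 + 5 = 9, so a fourth inverts to a fifth.
And perfect stays perfect under inversion, so we get a perfect fifth.

P5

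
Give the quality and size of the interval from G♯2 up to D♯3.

G to D spans five letter names (G-A-B-C-D): a fifth.
Counting semitones, G#2→D#3 is 7, which is the perfect fifth.

perfect fifth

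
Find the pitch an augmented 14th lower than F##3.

G1

Counting seven letter names plus an octave down from F lands on G.
An augmented fourteenth spans 24 semitones, so from F##3 the target pitch is G1.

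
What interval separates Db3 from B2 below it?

diminished 3rd

Descending from Db3 to B2 is the same interval as ascending B2 to Db3.
B to D spans three letter names (B-C-D) — that makes it a third of some quality.
The major third is 4 semitones; here we have 2, two semitones narrower: diminished.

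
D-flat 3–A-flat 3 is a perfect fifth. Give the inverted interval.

P4

Inverted interval numbers add to nine, so a fifth pairs with a fourth (5 + 4 = 9).
Quality inverts too: perfect stays perfect. That makes the inversion a perfect fourth.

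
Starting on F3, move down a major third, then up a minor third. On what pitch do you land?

A major third down from F3 is Db3.
Db3 up a minor third → Fb3 (3 semitones).

Fb3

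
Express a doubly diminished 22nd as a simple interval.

Subtracting seven from the interval number removes an octave: 22 − 14 = 8.
So a doubly diminished twenty-second is 2 octaves plus a doubly diminished octave. The quality is unchanged.

doubly diminished 8th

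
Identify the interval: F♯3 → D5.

minor thirteenth

F to D spans six letter names (F-G-A-B-C-D), plus an octave, so the interval is some kind of thirteenth.
At 20 semitones, F#3→D5 falls one short of a major thirteenth: minor.
(Equivalently, a compound minor sixth: a minor sixth plus an octave.)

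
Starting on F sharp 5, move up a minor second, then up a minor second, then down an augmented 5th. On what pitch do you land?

A minor second up from F#5 is G5.
A minor second up from G5 is Ab5.
Down an augmented fifth from Ab5: Dbb5 (8 semitones down).

D double-flat 5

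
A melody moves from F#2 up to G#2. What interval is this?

major second

F to G spans two letter names (F-G), so the interval is some kind of second.
Counting semitones, F#2→G#2 is 2, which is the major second.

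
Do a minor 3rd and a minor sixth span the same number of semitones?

3 semitones (minor third) vs 8 semitones (minor sixth): not equal.

No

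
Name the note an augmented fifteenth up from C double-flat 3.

For a fifteenth the letter name doesn't change: still C, two octaves up.
Moving 25 semitones up from Cbb3 (the size of an augmented fifteenth) reaches Cb5.

C flat 5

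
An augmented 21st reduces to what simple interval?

augmented 7th

Take out 2 octaves (14 from the number): 21 − 14 = 7.
So an augmented twenty-first is 2 octaves plus an augmented seventh. The quality is unchanged.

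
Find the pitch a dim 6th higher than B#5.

The sixth takes the letter from B up to G.
Moving 7 semitones up from B#5 (the size of a diminished sixth) reaches G6.

G6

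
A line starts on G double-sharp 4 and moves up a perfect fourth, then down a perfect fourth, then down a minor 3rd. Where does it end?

E double-sharp 4

A perfect fourth up from G##4 is C##5.
A perfect fourth down from C##5 is G##4.
A minor third down from G##4 is E##4.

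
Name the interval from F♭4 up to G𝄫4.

minor second

F to G spans two letter names (F-G), so the interval is some kind of second.
A major second would be 2 semitones, but Fb4 to Gbb4 is 1 — one semitone narrower, making it a minor second.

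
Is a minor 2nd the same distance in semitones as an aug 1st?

Yes

Both span 1 semitone: a minor second and an augmented unison are the same chromatic distance.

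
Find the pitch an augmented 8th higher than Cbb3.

An octave keeps the letter name C, an octave up from C.
An augmented octave spans 13 semitones, so from Cbb3 the target pitch is Cb4.

Cb4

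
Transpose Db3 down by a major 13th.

Fb1

Six letters down from D (plus an octave) reaches F.
Moving 21 semitones down from Db3 (the size of a major thirteenth) reaches Fb1.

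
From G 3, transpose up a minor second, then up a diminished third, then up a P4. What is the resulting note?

F double-flat 4

Up a minor second from G3: Ab3 (1 semitone up).
Up a diminished third from Ab3: Cbb4 (2 semitones up).
Cbb4 up a perfect fourth → Fbb4 (5 semitones).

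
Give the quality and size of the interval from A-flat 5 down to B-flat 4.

Descending from Ab5 to Bb4 is the same interval as ascending Bb4 to Ab5.
B to A spans seven letter names (B-C-D-E-F-G-A) — that makes it a seventh of some quality.
At 10 semitones, Bb4→Ab5 falls one short of a major seventh: minor.

minor seventh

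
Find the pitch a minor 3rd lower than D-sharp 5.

B-sharp 4

The third takes the letter from D down to B.
Moving 3 semitones down from D#5 (the size of a minor third) reaches B#4.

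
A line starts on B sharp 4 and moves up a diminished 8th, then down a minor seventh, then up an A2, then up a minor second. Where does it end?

E sharp 5

A diminished octave up from B#4 is B5.
Down a minor seventh from B5: C#5 (10 semitones down).
C#5 up an augmented second → D##5 (3 semitones).
Up a minor second from D##5: E#5 (1 semitone up).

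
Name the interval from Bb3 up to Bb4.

perfect 8th

B to B is the same letter name, plus an octave — that makes it an octave of some quality.
Counting semitones, Bb3→Bb4 is 12, which is the perfect octave.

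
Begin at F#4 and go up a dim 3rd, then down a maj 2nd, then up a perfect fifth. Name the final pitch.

F#4 up a diminished third → Ab4 (2 semitones).
Down a major second from Ab4: Gb4 (2 semitones down).
Gb4 up a perfect fifth → Db5 (7 semitones).

Db5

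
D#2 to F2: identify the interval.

D to F spans three letter names (D-E-F): a third.
A major third would be 4 semitones; D#2 to F2 is 2, two semitones narrower, so the interval is diminished.

diminished third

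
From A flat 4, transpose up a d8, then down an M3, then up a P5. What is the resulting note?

C double-flat 6

Up a diminished octave from Ab4: Abb5 (11 semitones up).
Abb5 down a major third → Fbb5 (4 semitones).
Up a perfect fifth from Fbb5: Cbb6 (7 semitones up).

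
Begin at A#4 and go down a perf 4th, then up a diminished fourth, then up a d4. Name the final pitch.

Db5

A perfect fourth down from A#4 is E#4.
E#4 up a diminished fourth → A4 (4 semitones).
A4 up a diminished fourth → Db5 (4 semitones).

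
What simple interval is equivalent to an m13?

Each octave removed subtracts seven from the number: 13 − 7 = 6.
That makes a minor thirteenth a compound minor sixth — an octave plus a minor sixth.

minor sixth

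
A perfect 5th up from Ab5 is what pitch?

The fifth takes the letter from A up to E.
A perfect fifth is 7 semitones; 7 semitones up from Ab5 gives Eb6.

Eb6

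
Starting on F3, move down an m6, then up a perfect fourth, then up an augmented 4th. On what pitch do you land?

G#3

Down a minor sixth from F3: A2 (8 semitones down).
A2 up a perfect fourth → D3 (5 semitones).
An augmented fourth up from D3 is G#3.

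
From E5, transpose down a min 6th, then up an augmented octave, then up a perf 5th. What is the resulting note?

E5 down a minor sixth → G#4 (8 semitones).
An augmented octave up from G#4 is G##5.
Up a perfect fifth from G##5: D##6 (7 semitones up).

D##6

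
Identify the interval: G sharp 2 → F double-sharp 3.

M7

G to F spans seven letter names (G-A-B-C-D-E-F) — that makes it a seventh of some quality.
Counting semitones, G#2→F##3 is 11, which is the major seventh.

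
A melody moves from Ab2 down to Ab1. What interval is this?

Descending from Ab2 to Ab1 is the same interval as ascending Ab1 to Ab2.
A to A is the same letter name, plus an octave: an octave.
Counting semitones, Ab1→Ab2 is 12, which is the perfect octave.

perfect 8th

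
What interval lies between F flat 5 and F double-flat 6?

diminished 8th

F to F is the same letter name, plus an octave, so the interval is some kind of octave.
Fb5 to Fbb6 spans 11 semitones — one semitone narrower than the perfect octave (12) — giving a diminished octave.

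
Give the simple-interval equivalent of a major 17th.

M3

Each octave removed subtracts seven from the number: 17 − 14 = 3.
That makes a major seventeenth a compound major third — 2 octaves plus a major third.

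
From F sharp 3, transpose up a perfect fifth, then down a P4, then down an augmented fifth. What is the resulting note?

A perfect fifth up from F#3 is C#4.
C#4 down a perfect fourth → G#3 (5 semitones).
G#3 down an augmented fifth → C3 (8 semitones).

C 3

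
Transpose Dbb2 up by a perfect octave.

For an octave the letter name doesn't change: still D, an octave up.
A perfect octave spans 12 semitones, so from Dbb2 the target pitch is Dbb3.

Dbb3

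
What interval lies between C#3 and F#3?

P4

C to F spans four letter names (C-D-E-F) — that makes it a fourth of some quality.
The perfect fourth spans 5 semitones, and C#3 to F#3 is exactly 5 semitones — so this is a perfect fourth.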